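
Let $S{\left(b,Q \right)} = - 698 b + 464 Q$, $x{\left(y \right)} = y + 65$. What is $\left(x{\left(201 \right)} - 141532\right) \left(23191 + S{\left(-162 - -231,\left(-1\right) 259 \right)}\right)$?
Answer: $20504336102$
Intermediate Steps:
$x{\left(y \right)} = 65 + y$
$\left(x{\left(201 \right)} - 141532\right) \left(23191 + S{\left(-162 - -231,\left(-1\right) 259 \right)}\right) = \left(\left(65 + 201\right) - 141532\right) \left(23191 - \left(698 \left(-162 - -231\right) - \left(-464\right) 259\right)\right) = \left(266 - 141532\right) \left(23191 - \left(120176 + 698 \left(-162 + 231\right)\right)\right) = - 141266 \left(23191 - 168338\right) = \left(-141266\right) \left(-145147\right) = 20504336102$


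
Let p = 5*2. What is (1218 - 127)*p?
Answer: 10910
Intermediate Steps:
p = 10
(1218 - 127)*p = (1218 - 127)*10 = 1091*10 = 10910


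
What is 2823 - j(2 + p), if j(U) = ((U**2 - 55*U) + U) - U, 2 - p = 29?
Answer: 823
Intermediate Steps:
p = -27 (p = 2 - 1*29 = 2 - 29 = -27)
j(U) = U**2 - 55*U (j(U) = (U**2 - 54*U) - U = U**2 - 55*U)
2823 - j(2 + p) = 2823 - (2 - 27)*(-55 + (2 - 27)) = 2823 - (-25)*(-55 - 25) = 2823 - (-25)*(-80) = 2823 - 1*2000 = 2823 - 2000 = 823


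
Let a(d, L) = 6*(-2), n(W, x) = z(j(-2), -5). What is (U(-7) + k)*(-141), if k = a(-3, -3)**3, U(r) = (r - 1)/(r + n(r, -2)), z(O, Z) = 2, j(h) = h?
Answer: 1217112/5 ≈ 2.4342e+5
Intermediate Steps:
n(W, x) = 2
a(d, L) = -12
U(r) = (-1 + r)/(2 + r) (U(r) = (r - 1)/(r + 2) = (-1 + r)/(2 + r))
k = -1728 (k = (-12)**3 = -1728)
(U(-7) + k)*(-141) = ((-1 - 7)/(2 - 7) - 1728)*(-141) = (-8/(-5) - 1728)*(-141) = (-1/5*(-8) - 1728)*(-141) = (8/5 - 1728)*(-141) = -8632/5*(-141) = 1217112/5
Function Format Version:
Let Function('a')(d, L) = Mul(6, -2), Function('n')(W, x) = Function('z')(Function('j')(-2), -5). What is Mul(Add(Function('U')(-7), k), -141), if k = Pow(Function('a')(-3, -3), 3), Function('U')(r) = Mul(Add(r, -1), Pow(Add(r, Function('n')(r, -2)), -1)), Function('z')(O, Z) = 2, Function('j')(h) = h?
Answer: Rational(1217112, 5) ≈ 2.4342e+5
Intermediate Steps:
Function('n')(W, x) = 2
Function('a')(d, L) = -12
Function('U')(r) = Mul(Pow(Add(2, r), -1), Add(-1, r)) (Function('U')(r) = Mul(Add(r, -1), Pow(Add(r, 2), -1)) = Mul(Add(-1, r), Pow(Add(2, r), -1)) = Mul(Pow(Add(2, r), -1), Add(-1, r)))
k = -1728 (k = Pow(-12, 3) = -1728)
Mul(Add(Function('U')(-7), k), -141) = Mul(Add(Mul(Pow(Add(2, -7), -1), Add(-1, -7)), -1728), -141) = Mul(Add(Mul(Pow(-5, -1), -8), -1728), -141) = Mul(Add(Mul(Rational(-1, 5), -8), -1728), -141) = Mul(Add(Rational(8, 5), -1728), -141) = Mul(Rational(-8632, 5), -141) = Rational(1217112, 5)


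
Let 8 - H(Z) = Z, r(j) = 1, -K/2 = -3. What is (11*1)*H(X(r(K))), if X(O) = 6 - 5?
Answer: 77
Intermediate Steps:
K = 6 (K = -2*(-3) = 6)
X(O) = 1
H(Z) = 8 - Z
(11*1)*H(X(r(K))) = (11*1)*(8 - 1*1) = 11*(8 - 1) = 11*7 = 77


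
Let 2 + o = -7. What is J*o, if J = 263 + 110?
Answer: -3357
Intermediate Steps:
o = -9 (o = -2 - 7 = -9)
J = 373
J*o = 373*(-9) = -3357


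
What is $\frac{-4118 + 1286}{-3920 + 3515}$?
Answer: $\frac{944}{135} \approx 6.9926$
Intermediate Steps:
$\frac{-4118 + 1286}{-3920 + 3515} = - \frac{2832}{-405} = \left(-2832\right) \left(- \frac{1}{405}\right) = \frac{944}{135}$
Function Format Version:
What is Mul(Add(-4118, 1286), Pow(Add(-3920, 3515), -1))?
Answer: Rational(944, 135) ≈ 6.9926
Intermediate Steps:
Mul(Add(-4118, 1286), Pow(Add(-3920, 3515), -1)) = Mul(-2832, Pow(-405, -1)) = Mul(-2832, Rational(-1, 405)) = Rational(944, 135)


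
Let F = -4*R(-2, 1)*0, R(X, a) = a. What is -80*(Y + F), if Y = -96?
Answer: 7680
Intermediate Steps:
F = 0 (F = -4*1*0 = -4*0 = 0)
-80*(Y + F) = -80*(-96 + 0) = -80*(-96) = 7680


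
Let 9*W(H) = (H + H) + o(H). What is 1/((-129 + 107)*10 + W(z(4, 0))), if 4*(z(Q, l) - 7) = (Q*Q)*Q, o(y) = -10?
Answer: -1/216 ≈ -0.0046296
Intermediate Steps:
z(Q, l) = 7 + Q³/4 (z(Q, l) = 7 + ((Q*Q)*Q)/4 = 7 + (Q²*Q)/4 = 7 + Q³/4)
W(H) = -10/9 + 2*H/9 (W(H) = ((H + H) - 10)/9 = (2*H - 10)/9 = (-10 + 2*H)/9 = -10/9 + 2*H/9)
1/((-129 + 107)*10 + W(z(4, 0))) = 1/((-129 + 107)*10 + (-10/9 + 2*(7 + (¼)*4³)/9)) = 1/(-22*10 + (-10/9 + 2*(7 + (¼)*64)/9)) = 1/(-220 + (-10/9 + 2*(7 + 16)/9)) = 1/(-220 + (-10/9 + (2/9)*23)) = 1/(-220 + (-10/9 + 46/9)) = 1/(-220 + 4) = 1/(-216) = -1/216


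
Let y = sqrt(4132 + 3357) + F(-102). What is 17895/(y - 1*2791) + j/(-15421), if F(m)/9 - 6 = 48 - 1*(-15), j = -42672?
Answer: -18962474998/3452402811 - 5965*sqrt(7489)/1567137 ≈ -5.8219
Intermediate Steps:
F(m) = 621 (F(m) = 54 + 9*(48 - 1*(-15)) = 54 + 9*(48 + 15) = 54 + 9*63 = 54 + 567 = 621)
y = 621 + sqrt(7489) (y = sqrt(4132 + 3357) + 621 = sqrt(7489) + 621 = 621 + sqrt(7489) ≈ 707.54)
17895/(y - 1*2791) + j/(-15421) = 17895/((621 + sqrt(7489)) - 1*2791) - 42672/(-15421) = 17895/((621 + sqrt(7489)) - 2791) - 42672*(-1/15421) = 17895/(-2170 + sqrt(7489)) + 6096/2203 = 6096/2203 + 17895/(-2170 + sqrt(7489))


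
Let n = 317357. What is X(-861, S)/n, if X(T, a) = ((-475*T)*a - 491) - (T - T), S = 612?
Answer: 250292209/317357 ≈ 788.68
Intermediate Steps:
X(T, a) = -491 - 475*T*a (X(T, a) = (-475*T*a - 491) - 1*0 = (-491 - 475*T*a) + 0 = -491 - 475*T*a)
X(-861, S)/n = (-491 - 475*(-861)*612)/317357 = (-491 + 250292700)*(1/317357) = 250292209*(1/317357) = 250292209/317357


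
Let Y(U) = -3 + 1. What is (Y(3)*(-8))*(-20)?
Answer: -320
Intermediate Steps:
Y(U) = -2
(Y(3)*(-8))*(-20) = -2*(-8)*(-20) = 16*(-20) = -320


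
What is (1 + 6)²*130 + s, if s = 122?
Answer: 6492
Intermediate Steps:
(1 + 6)²*130 + s = (1 + 6)²*130 + 122 = 7²*130 + 122 = 49*130 + 122 = 6370 + 122 = 6492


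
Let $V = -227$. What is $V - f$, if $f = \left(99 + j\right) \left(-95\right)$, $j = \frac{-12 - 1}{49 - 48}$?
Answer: $7943$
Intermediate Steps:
$j = -13$ ($j = - \frac{13}{1} = \left(-13\right) 1 = -13$)
$f = -8170$ ($f = \left(99 - 13\right) \left(-95\right) = 86 \left(-95\right) = -8170$)
$V - f = -227 - -8170 = -227 + 8170 = 7943$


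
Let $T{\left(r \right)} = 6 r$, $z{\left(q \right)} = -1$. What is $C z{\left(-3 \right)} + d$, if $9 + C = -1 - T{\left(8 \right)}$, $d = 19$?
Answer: $77$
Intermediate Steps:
$C = -58$ ($C = -9 - \left(1 + 6 \cdot 8\right) = -9 - 49 = -58$)
$C z{\left(-3 \right)} + d = \left(-58\right) \left(-1\right) + 19 = 58 + 19 = 77$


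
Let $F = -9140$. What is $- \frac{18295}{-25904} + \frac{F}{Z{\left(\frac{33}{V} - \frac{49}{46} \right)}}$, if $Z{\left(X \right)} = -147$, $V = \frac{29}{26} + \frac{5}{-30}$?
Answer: $\frac{239451925}{3807888} \approx 62.883$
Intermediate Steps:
$V = \frac{37}{39}$ ($V = 29 \cdot \frac{1}{26} + 5 \left(- \frac{1}{30}\right) = \frac{29}{26} - \frac{1}{6} = \frac{37}{39} \approx 0.94872$)
$- \frac{18295}{-25904} + \frac{F}{Z{\left(\frac{33}{V} - \frac{49}{46} \right)}} = - \frac{18295}{-25904} - \frac{9140}{-147} = \left(-18295\right) \left(- \frac{1}{25904}\right) - - \frac{9140}{147} = \frac{18295}{25904} + \frac{9140}{147} = \frac{239451925}{3807888}$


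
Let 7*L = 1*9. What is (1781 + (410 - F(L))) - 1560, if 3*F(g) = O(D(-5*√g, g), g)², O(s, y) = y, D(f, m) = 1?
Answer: 30892/49 ≈ 630.45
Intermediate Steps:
L = 9/7 (L = (1*9)/7 = (⅐)*9 = 9/7 ≈ 1.2857)
F(g) = g²/3
(1781 + (410 - F(L))) - 1560 = (1781 + (410 - (9/7)²/3)) - 1560 = (1781 + (410 - 81/(3*49))) - 1560 = (1781 + (410 - 1*27/49)) - 1560 = (1781 + (410 - 27/49)) - 1560 = (1781 + 20063/49) - 1560 = 107332/49 - 1560 = 30892/49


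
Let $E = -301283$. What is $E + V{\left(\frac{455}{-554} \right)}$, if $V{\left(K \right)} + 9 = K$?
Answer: $- \frac{166916223}{554} \approx -3.0129 \cdot 10^{5}$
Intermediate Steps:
$V{\left(K \right)} = -9 + K$
$E + V{\left(\frac{455}{-554} \right)} = -301283 - \left(9 - \frac{455}{-554}\right) = -301283 + \left(-9 + 455 \left(- \frac{1}{554}\right)\right) = -301283 - \frac{5441}{554} = - \frac{166916223}{554}$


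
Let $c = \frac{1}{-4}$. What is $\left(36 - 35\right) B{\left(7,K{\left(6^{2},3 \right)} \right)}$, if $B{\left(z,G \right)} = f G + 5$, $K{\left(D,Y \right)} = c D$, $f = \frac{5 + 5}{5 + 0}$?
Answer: $-13$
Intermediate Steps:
$c = - \frac{1}{4} \approx -0.25$
$f = 2$ ($f = \frac{10}{5} = 10 \cdot \frac{1}{5} = 2$)
$K{\left(D,Y \right)} = - \frac{D}{4}$
$B{\left(z,G \right)} = 5 + 2 G$ ($B{\left(z,G \right)} = 2 G + 5 = 5 + 2 G$)
$\left(36 - 35\right) B{\left(7,K{\left(6^{2},3 \right)} \right)} = \left(36 - 35\right) \left(5 + 2 \left(- \frac{6^{2}}{4}\right)\right) = 1 \left(5 + 2 \left(\left(- \frac{1}{4}\right) 36\right)\right) = 1 \left(5 + 2 \left(-9\right)\right) = 1 \left(5 - 18\right) = 1 \left(-13\right) = -13$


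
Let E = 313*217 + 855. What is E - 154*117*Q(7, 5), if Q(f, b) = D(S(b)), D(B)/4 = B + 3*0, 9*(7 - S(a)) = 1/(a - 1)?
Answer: -433726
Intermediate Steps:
S(a) = 7 - 1/(9*(-1 + a)) (S(a) = 7 - 1/(9*(a - 1)) = 7 - 1/(9*(-1 + a)))
D(B) = 4*B (D(B) = 4*(B + 3*0) = 4*(B + 0) = 4*B)
Q(f, b) = 4*(-64 + 63*b)/(9*(-1 + b)) (Q(f, b) = 4*((-64 + 63*b)/(9*(-1 + b))) = 4*(-64 + 63*b)/(9*(-1 + b)))
E = 68776 (E = 67921 + 855 = 68776)
E - 154*117*Q(7, 5) = 68776 - 154*117*4*(-64 + 63*5)/(9*(-1 + 5)) = 68776 - 18018*(4/9)*(-64 + 315)/4 = 68776 - 18018*(4/9)*(¼)*251 = 68776 - 18018*251/9 = 68776 - 1*502502 = 68776 - 502502 = -433726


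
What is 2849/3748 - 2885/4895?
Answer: 626575/3669292 ≈ 0.17076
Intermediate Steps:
2849/3748 - 2885/4895 = 2849*(1/3748) - 2885*1/4895 = 2849/3748 - 577/979 = 626575/3669292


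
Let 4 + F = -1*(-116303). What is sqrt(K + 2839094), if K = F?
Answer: 3*sqrt(328377) ≈ 1719.1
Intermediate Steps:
F = 116299 (F = -4 - 1*(-116303) = -4 + 116303 = 116299)
K = 116299
sqrt(K + 2839094) = sqrt(116299 + 2839094) = sqrt(2955393) = 3*sqrt(328377)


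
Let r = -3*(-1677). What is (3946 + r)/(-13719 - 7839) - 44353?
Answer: -956170951/21558 ≈ -44353.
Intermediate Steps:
r = 5031
(3946 + r)/(-13719 - 7839) - 44353 = (3946 + 5031)/(-13719 - 7839) - 44353 = 8977/(-21558) - 44353 = 8977*(-1/21558) - 44353 = -8977/21558 - 44353 = -956170951/21558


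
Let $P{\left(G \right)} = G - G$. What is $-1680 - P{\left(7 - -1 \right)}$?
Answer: $-1680$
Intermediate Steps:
$P{\left(G \right)} = 0$
$-1680 - P{\left(7 - -1 \right)} = -1680 - 0 = -1680 + 0 = -1680$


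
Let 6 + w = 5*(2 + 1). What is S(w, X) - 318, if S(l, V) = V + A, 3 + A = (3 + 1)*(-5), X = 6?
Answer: -335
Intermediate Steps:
A = -23 (A = -3 + (3 + 1)*(-5) = -3 + 4*(-5) = -3 - 20 = -23)
w = 9 (w = -6 + 5*(2 + 1) = -6 + 5*3 = -6 + 15 = 9)
S(l, V) = -23 + V (S(l, V) = V - 23 = -23 + V)
S(w, X) - 318 = (-23 + 6) - 318 = -17 - 318 = -335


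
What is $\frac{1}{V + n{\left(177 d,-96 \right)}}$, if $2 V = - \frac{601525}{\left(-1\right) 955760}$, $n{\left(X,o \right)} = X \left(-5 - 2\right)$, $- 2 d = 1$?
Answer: $\frac{382304}{236957633} \approx 0.0016134$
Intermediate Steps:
$d = - \frac{1}{2}$ ($d = \left(- \frac{1}{2}\right) 1 = - \frac{1}{2} \approx -0.5$)
$n{\left(X,o \right)} = - 7 X$ ($n{\left(X,o \right)} = X \left(-7\right) = - 7 X$)
$V = \frac{120305}{382304}$ ($V = \frac{\left(-601525\right) \frac{1}{\left(-1\right) 955760}}{2} = \frac{\left(-601525\right) \frac{1}{-955760}}{2} = \frac{\left(-601525\right) \left(- \frac{1}{955760}\right)}{2} = \frac{1}{2} \cdot \frac{120305}{191152} = \frac{120305}{382304} \approx 0.31468$)
$\frac{1}{V + n{\left(177 d,-96 \right)}} = \frac{1}{\frac{120305}{382304} - 7 \cdot 177 \left(- \frac{1}{2}\right)} = \frac{1}{\frac{120305}{382304} - - \frac{1239}{2}} = \frac{1}{\frac{120305}{382304} + \frac{1239}{2}} = \frac{1}{\frac{236957633}{382304}} = \frac{382304}{236957633}$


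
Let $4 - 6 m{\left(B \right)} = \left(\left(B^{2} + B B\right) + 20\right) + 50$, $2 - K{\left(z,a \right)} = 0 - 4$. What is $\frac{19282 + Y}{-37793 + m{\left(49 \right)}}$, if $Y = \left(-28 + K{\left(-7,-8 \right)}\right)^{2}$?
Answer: $- \frac{59298}{115813} \approx -0.51202$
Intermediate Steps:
$K{\left(z,a \right)} = 6$ ($K{\left(z,a \right)} = 2 - \left(0 - 4\right) = 2 - -4 = 2 + 4 = 6$)
$Y = 484$ ($Y = \left(-28 + 6\right)^{2} = \left(-22\right)^{2} = 484$)
$m{\left(B \right)} = -11 - \frac{B^{2}}{3}$ ($m{\left(B \right)} = \frac{2}{3} - \frac{\left(\left(B^{2} + B B\right) + 20\right) + 50}{6} = \frac{2}{3} - \frac{\left(\left(B^{2} + B^{2}\right) + 20\right) + 50}{6} = \frac{2}{3} - \frac{\left(2 B^{2} + 20\right) + 50}{6} = \frac{2}{3} - \frac{\left(20 + 2 B^{2}\right) + 50}{6} = \frac{2}{3} - \frac{70 + 2 B^{2}}{6} = \frac{2}{3} - \left(\frac{35}{3} + \frac{B^{2}}{3}\right) = -11 - \frac{B^{2}}{3}$)
$\frac{19282 + Y}{-37793 + m{\left(49 \right)}} = \frac{19282 + 484}{-37793 - \left(11 + \frac{49^{2}}{3}\right)} = \frac{19766}{-37793 - \frac{2434}{3}} = \frac{19766}{- \frac{115813}{3}} = 19766 \left(- \frac{3}{115813}\right) = - \frac{59298}{115813}$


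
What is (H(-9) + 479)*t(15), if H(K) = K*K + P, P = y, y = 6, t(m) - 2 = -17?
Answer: -8490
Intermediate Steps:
t(m) = -15 (t(m) = 2 - 17 = -15)
P = 6
H(K) = 6 + K² (H(K) = K*K + 6 = K² + 6 = 6 + K²)
(H(-9) + 479)*t(15) = ((6 + (-9)²) + 479)*(-15) = ((6 + 81) + 479)*(-15) = (87 + 479)*(-15) = 566*(-15) = -8490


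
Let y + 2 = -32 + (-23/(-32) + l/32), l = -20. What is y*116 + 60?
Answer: -30985/8 ≈ -3873.1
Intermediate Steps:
y = -1085/32 (y = -2 + (-32 + (-23/(-32) - 20/32)) = -2 + (-32 + (-23*(-1/32) - 20*1/32)) = -2 + (-32 + (23/32 - 5/8)) = -2 + (-32 + 3/32) = -2 - 1021/32 = -1085/32 ≈ -33.906)
y*116 + 60 = -1085/32*116 + 60 = -31465/8 + 60 = -30985/8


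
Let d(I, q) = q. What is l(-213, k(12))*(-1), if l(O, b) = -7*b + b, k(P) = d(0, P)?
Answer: 72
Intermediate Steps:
k(P) = P
l(O, b) = -6*b
l(-213, k(12))*(-1) = -6*12*(-1) = -72*(-1) = 72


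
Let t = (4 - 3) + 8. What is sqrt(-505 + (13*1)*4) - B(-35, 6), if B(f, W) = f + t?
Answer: 26 + I*sqrt(453) ≈ 26.0 + 21.284*I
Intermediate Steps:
t = 9 (t = 1 + 8 = 9)
B(f, W) = 9 + f (B(f, W) = f + 9 = 9 + f)
sqrt(-505 + (13*1)*4) - B(-35, 6) = sqrt(-505 + (13*1)*4) - (9 - 35) = sqrt(-505 + 13*4) - 1*(-26) = sqrt(-505 + 52) + 26 = sqrt(-453) + 26 = I*sqrt(453) + 26 = 26 + I*sqrt(453)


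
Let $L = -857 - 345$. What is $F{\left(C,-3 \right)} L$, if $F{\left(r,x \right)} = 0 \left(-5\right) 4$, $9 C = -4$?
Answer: $0$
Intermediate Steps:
$C = - \frac{4}{9}$ ($C = \frac{1}{9} \left(-4\right) = - \frac{4}{9} \approx -0.44444$)
$L = -1202$
$F{\left(r,x \right)} = 0$ ($F{\left(r,x \right)} = 0 \cdot 4 = 0$)
$F{\left(C,-3 \right)} L = 0 \left(-1202\right) = 0$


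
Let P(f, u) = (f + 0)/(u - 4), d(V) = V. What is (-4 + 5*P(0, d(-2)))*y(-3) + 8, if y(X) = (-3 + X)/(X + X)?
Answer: 4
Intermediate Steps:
y(X) = (-3 + X)/(2*X) (y(X) = (-3 + X)/((2*X)) = (-3 + X)*(1/(2*X)) = (-3 + X)/(2*X))
P(f, u) = f/(-4 + u)
(-4 + 5*P(0, d(-2)))*y(-3) + 8 = (-4 + 5*(0/(-4 - 2)))*((½)*(-3 - 3)/(-3)) + 8 = (-4 + 5*(0/(-6)))*((½)*(-⅓)*(-6)) + 8 = (-4 + 5*(0*(-⅙)))*1 + 8 = (-4 + 5*0)*1 + 8 = (-4 + 0)*1 + 8 = -4*1 + 8 = -4 + 8 = 4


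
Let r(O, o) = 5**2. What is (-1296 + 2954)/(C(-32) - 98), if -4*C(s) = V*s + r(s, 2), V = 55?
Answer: 6632/1343 ≈ 4.9382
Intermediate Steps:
r(O, o) = 25
C(s) = -25/4 - 55*s/4 (C(s) = -(55*s + 25)/4 = -(25 + 55*s)/4 = -25/4 - 55*s/4)
(-1296 + 2954)/(C(-32) - 98) = (-1296 + 2954)/((-25/4 - 55/4*(-32)) - 98) = 1658/((-25/4 + 440) - 98) = 1658/(1735/4 - 98) = 1658/(1343/4) = 1658*(4/1343) = 6632/1343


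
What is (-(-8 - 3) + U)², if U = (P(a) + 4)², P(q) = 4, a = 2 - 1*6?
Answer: 5625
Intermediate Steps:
a = -4 (a = 2 - 6 = -4)
U = 64 (U = (4 + 4)² = 8² = 64)
(-(-8 - 3) + U)² = (-(-8 - 3) + 64)² = (-1*(-11) + 64)² = (11 + 64)² = 75² = 5625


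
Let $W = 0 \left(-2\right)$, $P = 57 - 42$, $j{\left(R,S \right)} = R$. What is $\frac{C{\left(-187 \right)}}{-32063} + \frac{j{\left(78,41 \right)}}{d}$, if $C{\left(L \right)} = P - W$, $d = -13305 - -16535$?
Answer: $\frac{1226232}{51781745} \approx 0.023681$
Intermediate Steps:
$P = 15$
$W = 0$
$d = 3230$ ($d = -13305 + 16535 = 3230$)
$C{\left(L \right)} = 15$ ($C{\left(L \right)} = 15 - 0 = 15 + 0 = 15$)
$\frac{C{\left(-187 \right)}}{-32063} + \frac{j{\left(78,41 \right)}}{d} = \frac{15}{-32063} + \frac{78}{3230} = 15 \left(- \frac{1}{32063}\right) + 78 \cdot \frac{1}{3230} = - \frac{15}{32063} + \frac{39}{1615} = \frac{1226232}{51781745}$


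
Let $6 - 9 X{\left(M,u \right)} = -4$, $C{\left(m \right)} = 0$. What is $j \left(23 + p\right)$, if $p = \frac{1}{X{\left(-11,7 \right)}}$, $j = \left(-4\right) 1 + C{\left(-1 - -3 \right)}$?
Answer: $- \frac{478}{5} \approx -95.6$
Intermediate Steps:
$X{\left(M,u \right)} = \frac{10}{9}$ ($X{\left(M,u \right)} = \frac{2}{3} - - \frac{4}{9} = \frac{2}{3} + \frac{4}{9} = \frac{10}{9}$)
$j = -4$ ($j = \left(-4\right) 1 + 0 = -4 + 0 = -4$)
$p = \frac{9}{10}$ ($p = \frac{1}{\frac{10}{9}} = \frac{9}{10} \approx 0.9$)
$j \left(23 + p\right) = - 4 \left(23 + \frac{9}{10}\right) = \left(-4\right) \frac{239}{10} = - \frac{478}{5}$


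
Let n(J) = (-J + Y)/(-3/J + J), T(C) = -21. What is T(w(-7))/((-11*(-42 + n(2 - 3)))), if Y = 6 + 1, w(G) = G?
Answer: -21/418 ≈ -0.050239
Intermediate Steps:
Y = 7
n(J) = (7 - J)/(J - 3/J) (n(J) = (-J + 7)/(-3/J + J) = (7 - J)/(J - 3/J))
T(w(-7))/((-11*(-42 + n(2 - 3)))) = -21*(-1/(11*(-42 + (2 - 3)*(7 - (2 - 3))/(-3 + (2 - 3)²)))) = -21*(-1/(11*(-42 - (7 - 1*(-1))/(-3 + (-1)²)))) = -21*(-1/(11*(-42 - (7 + 1)/(-3 + 1)))) = -21*(-1/(11*(-42 - 1*8/(-2)))) = -21*(-1/(11*(-42 - 1*(-½)*8))) = -21*(-1/(11*(-42 + 4))) = -21/((-11*(-38))) = -21/418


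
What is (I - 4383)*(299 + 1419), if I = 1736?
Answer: -4547546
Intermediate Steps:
(I - 4383)*(299 + 1419) = (1736 - 4383)*(299 + 1419) = -2647*1718 = -4547546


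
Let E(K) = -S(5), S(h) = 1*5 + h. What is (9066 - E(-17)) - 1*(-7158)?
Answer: 16234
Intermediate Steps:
S(h) = 5 + h
E(K) = -10 (E(K) = -(5 + 5) = -1*10 = -10)
(9066 - E(-17)) - 1*(-7158) = (9066 - 1*(-10)) - 1*(-7158) = (9066 + 10) + 7158 = 9076 + 7158 = 16234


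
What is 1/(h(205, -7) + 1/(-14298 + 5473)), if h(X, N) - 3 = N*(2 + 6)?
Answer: -8825/467726 ≈ -0.018868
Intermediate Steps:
h(X, N) = 3 + 8*N (h(X, N) = 3 + N*(2 + 6) = 3 + N*8 = 3 + 8*N)
1/(h(205, -7) + 1/(-14298 + 5473)) = 1/((3 + 8*(-7)) + 1/(-14298 + 5473)) = 1/((3 - 56) + 1/(-8825)) = 1/(-53 - 1/8825) = 1/(-467726/8825) = -8825/467726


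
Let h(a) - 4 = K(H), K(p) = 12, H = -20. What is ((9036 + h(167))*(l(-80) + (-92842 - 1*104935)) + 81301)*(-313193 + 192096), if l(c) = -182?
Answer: 216986880432999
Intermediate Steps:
h(a) = 16 (h(a) = 4 + 12 = 16)
((9036 + h(167))*(l(-80) + (-92842 - 1*104935)) + 81301)*(-313193 + 192096) = ((9036 + 16)*(-182 + (-92842 - 1*104935)) + 81301)*(-313193 + 192096) = (9052*(-182 + (-92842 - 104935)) + 81301)*(-121097) = (9052*(-182 - 197777) + 81301)*(-121097) = (9052*(-197959) + 81301)*(-121097) = (-1791924868 + 81301)*(-121097) = -1791843567*(-121097) = 216986880432999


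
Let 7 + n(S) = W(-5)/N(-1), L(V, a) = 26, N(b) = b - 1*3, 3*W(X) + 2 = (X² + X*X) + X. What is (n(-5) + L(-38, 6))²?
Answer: 34225/144 ≈ 237.67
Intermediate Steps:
W(X) = -⅔ + X/3 + 2*X²/3 (W(X) = -⅔ + ((X² + X*X) + X)/3 = -⅔ + ((X² + X²) + X)/3 = -⅔ + (2*X² + X)/3 = -⅔ + (X + 2*X²)/3 = -⅔ + (X/3 + 2*X²/3) = -⅔ + X/3 + 2*X²/3)
N(b) = -3 + b (N(b) = b - 3 = -3 + b)
n(S) = -127/12 (n(S) = -7 + (-⅔ + (⅓)*(-5) + (⅔)*(-5)²)/(-3 - 1) = -7 + (-⅔ - 5/3 + (⅔)*25)/(-4) = -7 + (-⅔ - 5/3 + 50/3)*(-¼) = -7 + (43/3)*(-¼) = -7 - 43/12 = -127/12)
(n(-5) + L(-38, 6))² = (-127/12 + 26)² = (185/12)² = 34225/144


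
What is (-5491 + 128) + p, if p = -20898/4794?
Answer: -4288520/799 ≈ -5367.4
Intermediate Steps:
p = -3483/799 (p = -20898*1/4794 = -3483/799 ≈ -4.3592)
(-5491 + 128) + p = (-5491 + 128) - 3483/799 = -5363 - 3483/799 = -4288520/799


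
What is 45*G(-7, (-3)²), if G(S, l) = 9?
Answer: 405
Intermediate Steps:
45*G(-7, (-3)²) = 45*9 = 405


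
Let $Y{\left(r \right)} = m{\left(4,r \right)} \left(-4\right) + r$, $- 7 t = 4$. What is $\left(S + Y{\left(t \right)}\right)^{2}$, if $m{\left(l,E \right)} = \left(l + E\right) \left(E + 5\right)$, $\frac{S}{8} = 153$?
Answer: $\frac{3245808784}{2401} \approx 1.3519 \cdot 10^{6}$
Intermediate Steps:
$S = 1224$ ($S = 8 \cdot 153 = 1224$)
$m{\left(l,E \right)} = \left(5 + E\right) \left(E + l\right)$ ($m{\left(l,E \right)} = \left(E + l\right) \left(5 + E\right) = \left(5 + E\right) \left(E + l\right)$)
$t = - \frac{4}{7}$ ($t = \left(- \frac{1}{7}\right) 4 = - \frac{4}{7} \approx -0.57143$)
$Y{\left(r \right)} = -80 - 35 r - 4 r^{2}$ ($Y{\left(r \right)} = \left(r^{2} + 5 r + 5 \cdot 4 + r 4\right) \left(-4\right) + r = \left(r^{2} + 5 r + 20 + 4 r\right) \left(-4\right) + r = \left(20 + r^{2} + 9 r\right) \left(-4\right) + r = \left(-80 - 36 r - 4 r^{2}\right) + r = -80 - 35 r - 4 r^{2}$)
$\left(S + Y{\left(t \right)}\right)^{2} = \left(1224 - \left(60 + \frac{64}{49}\right)\right)^{2} = \left(1224 - \frac{3004}{49}\right)^{2} = \left(\frac{56972}{49}\right)^{2} = \frac{3245808784}{2401}$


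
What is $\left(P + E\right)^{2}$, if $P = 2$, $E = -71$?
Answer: $4761$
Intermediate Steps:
$\left(P + E\right)^{2} = \left(2 - 71\right)^{2} = \left(-69\right)^{2} = 4761$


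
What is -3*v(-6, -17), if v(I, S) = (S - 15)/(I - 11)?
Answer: -96/17 ≈ -5.6471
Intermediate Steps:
v(I, S) = (-15 + S)/(-11 + I)
-3*v(-6, -17) = -3*(-15 - 17)/(-11 - 6) = -3*(-32)/(-17) = -(-3)*(-32)/17 = -3*32/17 = -96/17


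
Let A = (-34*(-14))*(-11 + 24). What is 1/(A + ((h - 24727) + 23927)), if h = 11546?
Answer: 1/16934 ≈ 5.9053e-5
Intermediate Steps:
A = 6188 (A = 476*13 = 6188)
1/(A + ((h - 24727) + 23927)) = 1/(6188 + ((11546 - 24727) + 23927)) = 1/(6188 + (-13181 + 23927)) = 1/(6188 + 10746) = 1/16934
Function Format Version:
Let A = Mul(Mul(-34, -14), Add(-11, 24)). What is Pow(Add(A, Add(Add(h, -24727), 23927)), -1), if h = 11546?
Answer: Rational(1, 16934) ≈ 5.9053e-5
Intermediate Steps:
A = 6188 (A = Mul(476, 13) = 6188)
Pow(Add(A, Add(Add(h, -24727), 23927)), -1) = Pow(Add(6188, Add(Add(11546, -24727), 23927)), -1) = Pow(Add(6188, Add(-13181, 23927)), -1) = Pow(Add(6188, 10746), -1) = Pow(16934, -1) = Rational(1, 16934)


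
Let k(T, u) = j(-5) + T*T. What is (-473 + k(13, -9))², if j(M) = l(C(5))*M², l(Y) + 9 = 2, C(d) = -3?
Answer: 229441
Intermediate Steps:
l(Y) = -7 (l(Y) = -9 + 2 = -7)
j(M) = -7*M²
k(T, u) = -175 + T² (k(T, u) = -7*(-5)² + T*T = -7*25 + T² = -175 + T²)
(-473 + k(13, -9))² = (-473 + (-175 + 13²))² = (-473 + (-175 + 169))² = (-473 - 6)² = (-479)² = 229441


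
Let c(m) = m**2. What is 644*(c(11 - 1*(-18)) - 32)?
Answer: 520996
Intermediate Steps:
644*(c(11 - 1*(-18)) - 32) = 644*((11 - 1*(-18))**2 - 32) = 644*((11 + 18)**2 - 32) = 644*(29**2 - 32) = 644*(841 - 32) = 644*809 = 520996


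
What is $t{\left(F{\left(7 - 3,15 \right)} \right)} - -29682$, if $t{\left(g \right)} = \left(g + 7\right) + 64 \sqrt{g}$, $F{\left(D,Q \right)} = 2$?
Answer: $29691 + 64 \sqrt{2} \approx 29782.0$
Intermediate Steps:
$t{\left(g \right)} = 7 + g + 64 \sqrt{g}$ ($t{\left(g \right)} = \left(7 + g\right) + 64 \sqrt{g} = 7 + g + 64 \sqrt{g}$)
$t{\left(F{\left(7 - 3,15 \right)} \right)} - -29682 = \left(7 + 2 + 64 \sqrt{2}\right) - -29682 = \left(9 + 64 \sqrt{2}\right) + 29682 = 29691 + 64 \sqrt{2}$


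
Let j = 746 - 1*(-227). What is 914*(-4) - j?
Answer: -4629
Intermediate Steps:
j = 973 (j = 746 + 227 = 973)
914*(-4) - j = 914*(-4) - 1*973 = -3656 - 973 = -4629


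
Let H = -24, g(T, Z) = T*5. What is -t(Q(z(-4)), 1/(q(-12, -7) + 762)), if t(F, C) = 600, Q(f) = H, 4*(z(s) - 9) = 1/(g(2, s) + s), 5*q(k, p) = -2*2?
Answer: -600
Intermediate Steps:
g(T, Z) = 5*T
q(k, p) = -4/5 (q(k, p) = (-2*2)/5 = (1/5)*(-4) = -4/5)
z(s) = 9 + 1/(4*(10 + s)) (z(s) = 9 + 1/(4*(5*2 + s)) = 9 + 1/(4*(10 + s)))
Q(f) = -24
-t(Q(z(-4)), 1/(q(-12, -7) + 762)) = -1*600 = -600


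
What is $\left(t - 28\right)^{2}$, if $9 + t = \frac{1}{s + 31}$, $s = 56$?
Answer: $\frac{10355524}{7569} \approx 1368.2$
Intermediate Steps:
$t = - \frac{782}{87}$ ($t = -9 + \frac{1}{56 + 31} = -9 + \frac{1}{87} = - \frac{782}{87} \approx -8.9885$)
$\left(t - 28\right)^{2} = \left(- \frac{782}{87} - 28\right)^{2} = \left(- \frac{3218}{87}\right)^{2} = \frac{10355524}{7569}$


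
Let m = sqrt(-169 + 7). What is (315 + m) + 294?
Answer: 609 + 9*I*sqrt(2) ≈ 609.0 + 12.728*I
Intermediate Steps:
m = 9*I*sqrt(2) (m = sqrt(-162) = 9*I*sqrt(2) ≈ 12.728*I)
(315 + m) + 294 = (315 + 9*I*sqrt(2)) + 294 = 609 + 9*I*sqrt(2)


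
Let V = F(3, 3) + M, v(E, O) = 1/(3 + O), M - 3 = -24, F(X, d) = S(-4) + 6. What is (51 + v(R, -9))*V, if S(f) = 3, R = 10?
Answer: -610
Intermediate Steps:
F(X, d) = 9 (F(X, d) = 3 + 6 = 9)
M = -21 (M = 3 - 24 = -21)
V = -12 (V = 9 - 21 = -12)
(51 + v(R, -9))*V = (51 + 1/(3 - 9))*(-12) = (51 + 1/(-6))*(-12) = (51 - 1/6)*(-12) = (305/6)*(-12) = -610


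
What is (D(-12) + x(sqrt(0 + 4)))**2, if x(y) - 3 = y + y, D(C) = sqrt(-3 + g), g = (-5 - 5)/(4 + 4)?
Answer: (14 + I*sqrt(17))**2/4 ≈ 44.75 + 28.862*I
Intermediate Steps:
g = -5/4 (g = -10/8 = -10*1/8 = -5/4 ≈ -1.2500)
D(C) = I*sqrt(17)/2 (D(C) = sqrt(-3 - 5/4) = sqrt(-17/4) = I*sqrt(17)/2)
x(y) = 3 + 2*y (x(y) = 3 + (y + y) = 3 + 2*y)
(D(-12) + x(sqrt(0 + 4)))**2 = (I*sqrt(17)/2 + (3 + 2*sqrt(0 + 4)))**2 = (I*sqrt(17)/2 + (3 + 2*sqrt(4)))**2 = (I*sqrt(17)/2 + (3 + 2*2))**2 = (I*sqrt(17)/2 + (3 + 4))**2 = (I*sqrt(17)/2 + 7)**2 = (7 + I*sqrt(17)/2)**2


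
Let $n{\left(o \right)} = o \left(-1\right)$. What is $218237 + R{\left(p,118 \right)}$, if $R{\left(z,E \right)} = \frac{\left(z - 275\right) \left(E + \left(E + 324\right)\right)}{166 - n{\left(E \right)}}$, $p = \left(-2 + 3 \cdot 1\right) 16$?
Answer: $\frac{15458567}{71} \approx 2.1773 \cdot 10^{5}$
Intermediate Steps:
$n{\left(o \right)} = - o$
$p = 16$ ($p = \left(-2 + 3\right) 16 = 1 \cdot 16 = 16$)
$R{\left(z,E \right)} = \frac{\left(-275 + z\right) \left(324 + 2 E\right)}{166 + E}$ ($R{\left(z,E \right)} = \frac{\left(z - 275\right) \left(E + \left(E + 324\right)\right)}{166 - - E} = \frac{\left(-275 + z\right) \left(E + \left(324 + E\right)\right)}{166 + E} = \frac{\left(-275 + z\right) \left(324 + 2 E\right)}{166 + E}$)
$218237 + R{\left(p,118 \right)} = 218237 + \frac{2 \left(-44550 - 32450 + 162 \cdot 16 + 118 \cdot 16\right)}{166 + 118} = 218237 + \frac{2 \left(-44550 - 32450 + 2592 + 1888\right)}{284} = 218237 + 2 \cdot \frac{1}{284} \left(-72520\right) = 218237 - \frac{36260}{71} = \frac{15458567}{71}$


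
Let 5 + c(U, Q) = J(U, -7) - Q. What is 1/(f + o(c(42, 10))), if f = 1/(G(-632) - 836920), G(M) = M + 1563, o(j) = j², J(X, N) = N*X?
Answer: 835989/79821065708 ≈ 1.0473e-5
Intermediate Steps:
c(U, Q) = -5 - Q - 7*U (c(U, Q) = -5 + (-7*U - Q) = -5 + (-Q - 7*U) = -5 - Q - 7*U)
G(M) = 1563 + M
f = -1/835989 (f = 1/((1563 - 632) - 836920) = 1/(931 - 836920) = 1/(-835989) = -1/835989 ≈ -1.1962e-6)
1/(f + o(c(42, 10))) = 1/(-1/835989 + (-5 - 1*10 - 7*42)²) = 1/(-1/835989 + (-5 - 10 - 294)²) = 1/(-1/835989 + (-309)²) = 1/(-1/835989 + 95481) = 1/(79821065708/835989) = 835989/79821065708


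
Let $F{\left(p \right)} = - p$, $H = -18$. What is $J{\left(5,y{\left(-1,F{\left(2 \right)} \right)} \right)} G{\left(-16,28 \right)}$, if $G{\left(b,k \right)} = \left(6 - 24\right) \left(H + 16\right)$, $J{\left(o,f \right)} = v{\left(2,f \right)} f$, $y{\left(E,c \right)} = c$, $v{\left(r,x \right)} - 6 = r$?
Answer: $-576$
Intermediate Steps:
$v{\left(r,x \right)} = 6 + r$
$J{\left(o,f \right)} = 8 f$ ($J{\left(o,f \right)} = \left(6 + 2\right) f = 8 f$)
$G{\left(b,k \right)} = 36$ ($G{\left(b,k \right)} = \left(6 - 24\right) \left(-18 + 16\right) = \left(-18\right) \left(-2\right) = 36$)
$J{\left(5,y{\left(-1,F{\left(2 \right)} \right)} \right)} G{\left(-16,28 \right)} = 8 \left(\left(-1\right) 2\right) 36 = 8 \left(-2\right) 36 = \left(-16\right) 36 = -576$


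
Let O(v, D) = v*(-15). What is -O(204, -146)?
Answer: 3060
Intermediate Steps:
O(v, D) = -15*v
-O(204, -146) = -(-15)*204 = -1*(-3060) = 3060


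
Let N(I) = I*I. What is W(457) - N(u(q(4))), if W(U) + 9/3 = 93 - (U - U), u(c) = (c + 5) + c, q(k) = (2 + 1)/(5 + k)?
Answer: 521/9 ≈ 57.889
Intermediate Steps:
q(k) = 3/(5 + k)
u(c) = 5 + 2*c (u(c) = (5 + c) + c = 5 + 2*c)
W(U) = 90 (W(U) = -3 + (93 - (U - U)) = -3 + (93 - 1*0) = -3 + (93 + 0) = -3 + 93 = 90)
N(I) = I²
W(457) - N(u(q(4))) = 90 - (5 + 2*(3/(5 + 4)))² = 90 - (5 + 2*(3/9))² = 90 - (5 + 2*(3*(⅑)))² = 90 - (5 + 2*(⅓))² = 90 - (5 + ⅔)² = 90 - (17/3)² = 90 - 1*289/9 = 90 - 289/9 = 521/9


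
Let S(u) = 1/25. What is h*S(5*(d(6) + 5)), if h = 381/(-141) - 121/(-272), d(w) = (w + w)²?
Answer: -28857/319600 ≈ -0.090291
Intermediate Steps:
d(w) = 4*w² (d(w) = (2*w)² = 4*w²)
S(u) = 1/25
h = -28857/12784 (h = 381*(-1/141) - 121*(-1/272) = -127/47 + 121/272 = -28857/12784 ≈ -2.2573)
h*S(5*(d(6) + 5)) = -28857/12784*1/25 = -28857/319600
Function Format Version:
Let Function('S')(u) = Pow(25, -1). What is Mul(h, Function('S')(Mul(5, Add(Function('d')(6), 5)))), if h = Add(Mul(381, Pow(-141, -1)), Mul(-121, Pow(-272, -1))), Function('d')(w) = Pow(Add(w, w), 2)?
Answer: Rational(-28857, 319600) ≈ -0.090291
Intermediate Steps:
Function('d')(w) = Mul(4, Pow(w, 2)) (Function('d')(w) = Pow(Mul(2, w), 2) = Mul(4, Pow(w, 2)))
Function('S')(u) = Rational(1, 25)
h = Rational(-28857, 12784) (h = Add(Mul(381, Rational(-1, 141)), Mul(-121, Rational(-1, 272))) = Add(Rational(-127, 47), Rational(121, 272)) = Rational(-28857, 12784) ≈ -2.2573)
Mul(h, Function('S')(Mul(5, Add(Function('d')(6), 5)))) = Mul(Rational(-28857, 12784), Rational(1, 25)) = Rational(-28857, 319600)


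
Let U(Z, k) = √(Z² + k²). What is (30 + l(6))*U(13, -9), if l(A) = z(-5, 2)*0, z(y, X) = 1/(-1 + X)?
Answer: 150*√10 ≈ 474.34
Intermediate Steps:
l(A) = 0 (l(A) = 0/(-1 + 2) = 0/1 = 1*0 = 0)
(30 + l(6))*U(13, -9) = (30 + 0)*√(13² + (-9)²) = 30*√(169 + 81) = 30*√250 = 30*(5*√10) = 150*√10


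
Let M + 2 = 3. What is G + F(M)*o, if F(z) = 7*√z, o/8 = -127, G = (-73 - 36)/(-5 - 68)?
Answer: -519067/73 ≈ -7110.5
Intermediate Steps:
M = 1 (M = -2 + 3 = 1)
G = 109/73 (G = -109/(-73) = -109*(-1/73) = 109/73 ≈ 1.4932)
o = -1016 (o = 8*(-127) = -1016)
G + F(M)*o = 109/73 + (7*√1)*(-1016) = 109/73 + (7*1)*(-1016) = 109/73 + 7*(-1016) = 109/73 - 7112 = -519067/73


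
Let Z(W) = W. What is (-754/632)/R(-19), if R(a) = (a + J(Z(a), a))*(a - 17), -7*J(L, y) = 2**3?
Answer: -2639/1604016 ≈ -0.0016452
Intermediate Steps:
J(L, y) = -8/7 (J(L, y) = -1/7*2**3 = -1/7*8 = -8/7)
R(a) = (-17 + a)*(-8/7 + a) (R(a) = (a - 8/7)*(a - 17) = (-8/7 + a)*(-17 + a) = (-17 + a)*(-8/7 + a))
(-754/632)/R(-19) = (-754/632)/(136/7 + (-19)**2 - 127/7*(-19)) = (-754*1/632)/(136/7 + 361 + 2413/7) = -377/(316*5076/7) = -377/316*7/5076 = -2639/1604016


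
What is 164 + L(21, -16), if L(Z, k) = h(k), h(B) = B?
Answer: 148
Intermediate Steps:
L(Z, k) = k
164 + L(21, -16) = 164 - 16 = 148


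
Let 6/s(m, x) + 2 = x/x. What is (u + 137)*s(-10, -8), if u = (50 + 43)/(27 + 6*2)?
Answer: -10872/13 ≈ -836.31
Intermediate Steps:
s(m, x) = -6 (s(m, x) = 6/(-2 + x/x) = 6/(-2 + 1) = 6/(-1) = 6*(-1) = -6)
u = 31/13 (u = 93/(27 + 12) = 93/39 = 93*(1/39) = 31/13 ≈ 2.3846)
(u + 137)*s(-10, -8) = (31/13 + 137)*(-6) = (1812/13)*(-6) = -10872/13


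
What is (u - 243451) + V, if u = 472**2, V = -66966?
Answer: -87633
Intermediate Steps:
u = 222784
(u - 243451) + V = (222784 - 243451) - 66966 = -20667 - 66966 = -87633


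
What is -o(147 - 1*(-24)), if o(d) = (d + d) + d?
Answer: -513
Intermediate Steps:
o(d) = 3*d (o(d) = 2*d + d = 3*d)
-o(147 - 1*(-24)) = -3*(147 - 1*(-24)) = -3*(147 + 24) = -3*171 = -1*513 = -513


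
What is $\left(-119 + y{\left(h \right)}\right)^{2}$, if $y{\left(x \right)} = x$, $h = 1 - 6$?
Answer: $15376$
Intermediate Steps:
$h = -5$ ($h = 1 - 6 = -5$)
$\left(-119 + y{\left(h \right)}\right)^{2} = \left(-119 - 5\right)^{2} = \left(-124\right)^{2} = 15376$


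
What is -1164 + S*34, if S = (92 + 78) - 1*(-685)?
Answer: 27906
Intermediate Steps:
S = 855 (S = 170 + 685 = 855)
-1164 + S*34 = -1164 + 855*34 = -1164 + 29070 = 27906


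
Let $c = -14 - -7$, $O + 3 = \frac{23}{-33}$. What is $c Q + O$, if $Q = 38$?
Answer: $- \frac{8900}{33} \approx -269.7$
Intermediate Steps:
$O = - \frac{122}{33}$ ($O = -3 + \frac{23}{-33} = -3 + 23 \left(- \frac{1}{33}\right) = -3 - \frac{23}{33} = - \frac{122}{33} \approx -3.697$)
$c = -7$ ($c = -14 + 7 = -7$)
$c Q + O = \left(-7\right) 38 - \frac{122}{33} = -266 - \frac{122}{33} = - \frac{8900}{33}$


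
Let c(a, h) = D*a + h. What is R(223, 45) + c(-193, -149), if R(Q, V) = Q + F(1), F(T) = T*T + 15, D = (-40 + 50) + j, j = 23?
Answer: -6279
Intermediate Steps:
D = 33 (D = (-40 + 50) + 23 = 10 + 23 = 33)
F(T) = 15 + T² (F(T) = T² + 15 = 15 + T²)
R(Q, V) = 16 + Q (R(Q, V) = Q + (15 + 1²) = Q + (15 + 1) = Q + 16 = 16 + Q)
c(a, h) = h + 33*a (c(a, h) = 33*a + h = h + 33*a)
R(223, 45) + c(-193, -149) = (16 + 223) + (-149 + 33*(-193)) = 239 + (-149 - 6369) = 239 - 6518 = -6279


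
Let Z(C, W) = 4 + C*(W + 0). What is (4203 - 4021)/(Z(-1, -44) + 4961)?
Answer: 182/5009 ≈ 0.036335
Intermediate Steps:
Z(C, W) = 4 + C*W
(4203 - 4021)/(Z(-1, -44) + 4961) = (4203 - 4021)/((4 - 1*(-44)) + 4961) = 182/((4 + 44) + 4961) = 182/(48 + 4961) = 182/5009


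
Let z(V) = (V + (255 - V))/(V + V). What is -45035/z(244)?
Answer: -4395416/51 ≈ -86185.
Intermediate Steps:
z(V) = 255/(2*V) (z(V) = 255/((2*V)) = 255*(1/(2*V)) = 255/(2*V))
-45035/z(244) = -45035/((255/2)/244) = -45035/((255/2)*(1/244)) = -45035/255/488 = -45035*488/255 = -4395416/51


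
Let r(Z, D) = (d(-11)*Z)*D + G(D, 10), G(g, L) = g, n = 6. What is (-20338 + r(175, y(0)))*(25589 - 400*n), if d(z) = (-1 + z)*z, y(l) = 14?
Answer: 7028029364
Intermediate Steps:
d(z) = z*(-1 + z)
r(Z, D) = D + 132*D*Z (r(Z, D) = ((-11*(-1 - 11))*Z)*D + D = ((-11*(-12))*Z)*D + D = (132*Z)*D + D = 132*D*Z + D = D + 132*D*Z)
(-20338 + r(175, y(0)))*(25589 - 400*n) = (-20338 + 14*(1 + 132*175))*(25589 - 400*6) = (-20338 + 14*(1 + 23100))*(25589 - 2400) = (-20338 + 14*23101)*23189 = (-20338 + 323414)*23189 = 303076*23189 = 7028029364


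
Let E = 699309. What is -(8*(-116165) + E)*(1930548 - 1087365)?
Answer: 193941365013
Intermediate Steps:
-(8*(-116165) + E)*(1930548 - 1087365) = -(8*(-116165) + 699309)*(1930548 - 1087365) = -(-929320 + 699309)*843183 = -(-230011)*843183 = -1*(-193941365013) = 193941365013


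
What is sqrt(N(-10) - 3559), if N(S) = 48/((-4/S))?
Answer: I*sqrt(3439) ≈ 58.643*I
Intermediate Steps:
N(S) = -12*S (N(S) = 48*(-S/4) = -12*S)
sqrt(N(-10) - 3559) = sqrt(-12*(-10) - 3559) = sqrt(120 - 3559) = sqrt(-3439) = I*sqrt(3439)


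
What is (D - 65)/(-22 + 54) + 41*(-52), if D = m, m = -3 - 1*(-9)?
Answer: -68283/32 ≈ -2133.8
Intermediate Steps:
m = 6 (m = -3 + 9 = 6)
D = 6
(D - 65)/(-22 + 54) + 41*(-52) = (6 - 65)/(-22 + 54) + 41*(-52) = -59/32 - 2132 = -68283/32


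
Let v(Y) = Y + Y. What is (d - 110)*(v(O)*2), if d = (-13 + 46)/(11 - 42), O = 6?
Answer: -82632/31 ≈ -2665.5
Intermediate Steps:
v(Y) = 2*Y
d = -33/31 (d = 33/(-31) = 33*(-1/31) = -33/31 ≈ -1.0645)
(d - 110)*(v(O)*2) = (-33/31 - 110)*((2*6)*2) = -41316*2/31 = -3443/31*24 = -82632/31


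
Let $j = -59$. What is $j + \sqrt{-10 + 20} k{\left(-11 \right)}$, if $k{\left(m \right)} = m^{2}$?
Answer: $-59 + 121 \sqrt{10} \approx 323.64$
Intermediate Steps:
$j + \sqrt{-10 + 20} k{\left(-11 \right)} = -59 + \sqrt{-10 + 20} \left(-11\right)^{2} = -59 + \sqrt{10} \cdot 121 = -59 + 121 \sqrt{10}$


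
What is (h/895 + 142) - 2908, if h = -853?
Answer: -2476423/895 ≈ -2767.0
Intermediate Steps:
(h/895 + 142) - 2908 = (-853/895 + 142) - 2908 = 126237/895 - 2908 = -2476423/895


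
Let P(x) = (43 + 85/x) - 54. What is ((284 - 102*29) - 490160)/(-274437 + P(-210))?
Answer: 20699028/11526833 ≈ 1.7957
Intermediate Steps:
P(x) = -11 + 85/x
((284 - 102*29) - 490160)/(-274437 + P(-210)) = ((284 - 102*29) - 490160)/(-274437 + (-11 + 85/(-210))) = ((284 - 2958) - 490160)/(-274437 + (-11 + 85*(-1/210))) = (-2674 - 490160)/(-274437 + (-11 - 17/42)) = -492834/(-274437 - 479/42) = -492834/(-11526833/42) = -492834*(-42/11526833) = 20699028/11526833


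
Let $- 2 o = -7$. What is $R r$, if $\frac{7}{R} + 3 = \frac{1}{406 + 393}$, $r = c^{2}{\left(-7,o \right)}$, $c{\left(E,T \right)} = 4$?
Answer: $- \frac{22372}{599} \approx -37.349$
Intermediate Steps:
$o = \frac{7}{2}$ ($o = \left(- \frac{1}{2}\right) \left(-7\right) = \frac{7}{2} \approx 3.5$)
$r = 16$ ($r = 4^{2} = 16$)
$R = - \frac{5593}{2396}$ ($R = \frac{7}{-3 + \frac{1}{406 + 393}} = \frac{7}{-3 + \frac{1}{799}} = \frac{7}{- \frac{2396}{799}} = 7 \left(- \frac{799}{2396}\right) = - \frac{5593}{2396} \approx -2.3343$)
$R r = \left(- \frac{5593}{2396}\right) 16 = - \frac{22372}{599}$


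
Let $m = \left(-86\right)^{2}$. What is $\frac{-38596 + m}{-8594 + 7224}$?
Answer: $\frac{3120}{137} \approx 22.774$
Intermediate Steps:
$m = 7396$
$\frac{-38596 + m}{-8594 + 7224} = \frac{-38596 + 7396}{-8594 + 7224} = - \frac{31200}{-1370} = \left(-31200\right) \left(- \frac{1}{1370}\right) = \frac{3120}{137}$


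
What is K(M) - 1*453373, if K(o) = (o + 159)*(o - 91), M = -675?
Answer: -58117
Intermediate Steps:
K(o) = (-91 + o)*(159 + o) (K(o) = (159 + o)*(-91 + o) = (-91 + o)*(159 + o))
K(M) - 1*453373 = (-14469 + (-675)² + 68*(-675)) - 1*453373 = (-14469 + 455625 - 45900) - 453373 = 395256 - 453373 = -58117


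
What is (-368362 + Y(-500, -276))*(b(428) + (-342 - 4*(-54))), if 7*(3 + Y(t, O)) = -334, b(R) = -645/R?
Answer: 140737709397/2996 ≈ 4.6975e+7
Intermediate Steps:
Y(t, O) = -355/7 (Y(t, O) = -3 + (⅐)*(-334) = -3 - 334/7 = -355/7)
(-368362 + Y(-500, -276))*(b(428) + (-342 - 4*(-54))) = (-368362 - 355/7)*(-645/428 + (-342 - 4*(-54))) = -2578889*(-645*1/428 + (-342 + 216))/7 = -2578889*(-645/428 - 126)/7 = -2578889/7*(-54573/428) = 140737709397/2996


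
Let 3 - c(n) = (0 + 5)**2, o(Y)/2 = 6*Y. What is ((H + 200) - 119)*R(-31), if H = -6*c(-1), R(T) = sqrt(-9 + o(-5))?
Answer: 213*I*sqrt(69) ≈ 1769.3*I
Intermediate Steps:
o(Y) = 12*Y (o(Y) = 2*(6*Y) = 12*Y)
c(n) = -22 (c(n) = 3 - (0 + 5)**2 = 3 - 1*5**2 = 3 - 1*25 = 3 - 25 = -22)
R(T) = I*sqrt(69) (R(T) = sqrt(-9 + 12*(-5)) = sqrt(-9 - 60) = sqrt(-69) = I*sqrt(69))
H = 132 (H = -6*(-22) = 132)
((H + 200) - 119)*R(-31) = ((132 + 200) - 119)*(I*sqrt(69)) = (332 - 119)*(I*sqrt(69)) = 213*(I*sqrt(69)) = 213*I*sqrt(69)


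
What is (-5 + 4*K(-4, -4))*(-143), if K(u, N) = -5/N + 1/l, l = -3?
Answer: 572/3 ≈ 190.67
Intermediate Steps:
K(u, N) = -⅓ - 5/N (K(u, N) = -5/N + 1/(-3) = -5/N + 1*(-⅓) = -5/N - ⅓ = -⅓ - 5/N)
(-5 + 4*K(-4, -4))*(-143) = (-5 + 4*((⅓)*(-15 - 1*(-4))/(-4)))*(-143) = (-5 + 4*((⅓)*(-¼)*(-15 + 4)))*(-143) = (-5 + 4*((⅓)*(-¼)*(-11)))*(-143) = (-5 + 4*(11/12))*(-143) = (-5 + 11/3)*(-143) = -4/3*(-143) = 572/3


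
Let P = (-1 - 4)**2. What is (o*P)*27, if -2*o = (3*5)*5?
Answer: -50625/2 ≈ -25313.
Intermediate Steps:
P = 25 (P = (-5)**2 = 25)
o = -75/2 (o = -3*5*5/2 = -15*5/2 = -1/2*75 = -75/2 ≈ -37.500)
(o*P)*27 = -75/2*25*27 = -1875/2*27 = -50625/2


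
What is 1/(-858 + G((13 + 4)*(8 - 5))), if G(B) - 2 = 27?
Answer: -1/829 ≈ -0.0012063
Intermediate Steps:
G(B) = 29 (G(B) = 2 + 27 = 29)
1/(-858 + G((13 + 4)*(8 - 5))) = 1/(-858 + 29) = 1/(-829) = -1/829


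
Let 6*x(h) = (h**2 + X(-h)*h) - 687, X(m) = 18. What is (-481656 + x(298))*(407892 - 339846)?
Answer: -31714596155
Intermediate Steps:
x(h) = -229/2 + 3*h + h**2/6 (x(h) = ((h**2 + 18*h) - 687)/6 = (-687 + h**2 + 18*h)/6 = -229/2 + 3*h + h**2/6)
(-481656 + x(298))*(407892 - 339846) = (-481656 + (-229/2 + 3*298 + (1/6)*298**2))*(407892 - 339846) = (-481656 + (-229/2 + 894 + (1/6)*88804))*68046 = (-481656 + (-229/2 + 894 + 44402/3))*68046 = (-481656 + 93481/6)*68046 = -2796455/6*68046 = -31714596155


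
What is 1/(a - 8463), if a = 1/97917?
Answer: -97917/828671570 ≈ -0.00011816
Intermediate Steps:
a = 1/97917 ≈ 1.0213e-5
1/(a - 8463) = 1/(1/97917 - 8463) = 1/(-828671570/97917) = -97917/828671570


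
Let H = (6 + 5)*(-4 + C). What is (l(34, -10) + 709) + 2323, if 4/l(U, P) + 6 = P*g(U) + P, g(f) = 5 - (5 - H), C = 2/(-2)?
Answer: 809546/267 ≈ 3032.0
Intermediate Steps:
C = -1 (C = 2*(-1/2) = -1)
H = -55 (H = (6 + 5)*(-4 - 1) = 11*(-5) = -55)
g(f) = -55 (g(f) = 5 - (5 - 1*(-55)) = 5 - (5 + 55) = 5 - 1*60 = 5 - 60 = -55)
l(U, P) = 4/(-6 - 54*P) (l(U, P) = 4/(-6 + (P*(-55) + P)) = 4/(-6 + (-55*P + P)) = 4/(-6 - 54*P))
(l(34, -10) + 709) + 2323 = (-2/(3 + 27*(-10)) + 709) + 2323 = (-2/(3 - 270) + 709) + 2323 = (-2/(-267) + 709) + 2323 = (-2*(-1/267) + 709) + 2323 = (2/267 + 709) + 2323 = 189305/267 + 2323 = 809546/267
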